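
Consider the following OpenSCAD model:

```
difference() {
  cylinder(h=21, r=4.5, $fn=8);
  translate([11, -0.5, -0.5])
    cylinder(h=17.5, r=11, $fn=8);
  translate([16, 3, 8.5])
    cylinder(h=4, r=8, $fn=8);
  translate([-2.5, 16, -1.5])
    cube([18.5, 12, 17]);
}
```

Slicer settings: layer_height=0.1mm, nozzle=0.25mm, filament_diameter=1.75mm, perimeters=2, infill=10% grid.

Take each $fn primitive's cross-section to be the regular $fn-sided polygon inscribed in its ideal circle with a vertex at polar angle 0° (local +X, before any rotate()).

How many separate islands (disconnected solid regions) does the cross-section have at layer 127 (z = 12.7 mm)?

1

At z = 12.7 mm: the r=4.5 cylinder contributes a regular 8-gon of circumradius 4.5; the r=11 cylinder at (11, -0.5) contributes a regular 8-gon of circumradius 11; the cylinder at (16, 3) is absent (z outside [8.5, 12.5]); the cube at (-2.5, 16) is present — its section is the full 18.5×12 rectangle; Subtracting the remaining from the first: starting from the r=4.5 cylinder, the r=11 cylinder at (11, -0.5) partially overlaps it — only the 21.39 mm² overlap (of its 342.24 mm²) is removed, clipping the outline; the 18.5×12 cube at (-2.5, 16) misses the remaining region (no effect) — 1 connected region. Overall, the cross-section is a single solid region. Island count = 1.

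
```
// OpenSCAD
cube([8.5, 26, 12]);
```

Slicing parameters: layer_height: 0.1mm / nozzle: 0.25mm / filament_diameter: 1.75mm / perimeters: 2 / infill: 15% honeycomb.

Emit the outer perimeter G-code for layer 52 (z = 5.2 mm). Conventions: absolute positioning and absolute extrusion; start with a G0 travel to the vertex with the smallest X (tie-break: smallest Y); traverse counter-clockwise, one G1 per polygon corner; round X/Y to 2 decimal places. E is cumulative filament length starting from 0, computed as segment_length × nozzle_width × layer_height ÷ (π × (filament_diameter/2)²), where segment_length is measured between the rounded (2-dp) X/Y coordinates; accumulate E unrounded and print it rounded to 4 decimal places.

G0 X0.00 Y0.00 Z5.20
G1 X8.50 Y0.00 E0.0883
G1 X8.50 Y26.00 E0.3586
G1 X0.00 Y26.00 E0.4469
G1 X0.00 Y0.00 E0.7172

At z = 5.2 mm: the 8.5×26 cube contributes its full rectangle. The outline is a single polygon with 4 vertices. Extrusion per mm of travel: 0.25 × 0.1 / (π × 0.875²) = 0.010394. Accumulating E over each segment gives final E = 0.7172.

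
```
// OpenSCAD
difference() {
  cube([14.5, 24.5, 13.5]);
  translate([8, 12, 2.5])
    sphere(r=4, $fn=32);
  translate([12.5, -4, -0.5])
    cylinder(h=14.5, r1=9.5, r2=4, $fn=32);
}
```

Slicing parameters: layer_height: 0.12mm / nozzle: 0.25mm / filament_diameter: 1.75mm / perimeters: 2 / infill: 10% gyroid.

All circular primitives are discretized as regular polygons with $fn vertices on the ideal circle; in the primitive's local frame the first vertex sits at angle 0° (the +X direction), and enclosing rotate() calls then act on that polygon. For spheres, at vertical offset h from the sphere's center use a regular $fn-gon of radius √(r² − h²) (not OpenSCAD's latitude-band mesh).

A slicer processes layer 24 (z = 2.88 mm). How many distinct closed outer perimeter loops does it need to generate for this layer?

At z = 2.88 mm: the 14.5×24.5 cube contributes its full rectangle; the r=4 sphere at (8, 12) contributes a regular 32-gon of circumradius √(4²−0.38²) = 3.982; the cone at (12.5, -4) (r1=9.5→r2=4) has section circumradius 8.218 here — a regular 32-gon; After the difference (first − rest): starting from the 14.5×24.5 cube, the r=4 sphere at (8, 12) lies wholly inside it (removes its full 49.49 mm² and its 24.98 mm outline becomes a hole wall); the cone at (12.5, -4) partially overlaps it — only the 29.51 mm² overlap (of its 210.80 mm²) is removed, clipping the outline — 1 connected region with 1 hole. The result has 1 disconnected region.

1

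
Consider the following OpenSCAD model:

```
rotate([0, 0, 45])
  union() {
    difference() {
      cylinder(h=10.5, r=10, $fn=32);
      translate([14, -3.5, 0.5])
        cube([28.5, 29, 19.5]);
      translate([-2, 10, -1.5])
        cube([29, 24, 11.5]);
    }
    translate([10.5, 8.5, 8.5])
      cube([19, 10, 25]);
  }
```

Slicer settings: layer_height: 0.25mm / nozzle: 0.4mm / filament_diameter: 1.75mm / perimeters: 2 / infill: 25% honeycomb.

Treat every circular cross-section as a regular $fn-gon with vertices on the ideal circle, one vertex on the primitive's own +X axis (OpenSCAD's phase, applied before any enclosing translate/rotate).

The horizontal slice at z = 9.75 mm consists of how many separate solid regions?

At z = 9.75 mm: the r=10 cylinder gives a regular 32-gon of circumradius 10 (constant along its height); the cube at (14, -3.5) (footprint 28.5×29) is included at this height; the cube at (-2, 10) is present — its section is the full 29×24 rectangle; Taking the first minus the rest: starting from the r=10 cylinder, the 28.5×29 cube at (14, -3.5) misses the remaining region (no effect); the 29×24 cube at (-2, 10) misses the remaining region (no effect) — 1 connected region; the cube at (10.5, 8.5) is present — its section is the full 19×10 rectangle; Merging all regions: the 2 present regions are separate (no shared area or edge), so areas and boundary lengths simply add and each stays a separate island — 2 connected regions; (whole slice rotated 45° about Z — lengths, areas and connectivity unchanged). The result has 2 disconnected regions.

2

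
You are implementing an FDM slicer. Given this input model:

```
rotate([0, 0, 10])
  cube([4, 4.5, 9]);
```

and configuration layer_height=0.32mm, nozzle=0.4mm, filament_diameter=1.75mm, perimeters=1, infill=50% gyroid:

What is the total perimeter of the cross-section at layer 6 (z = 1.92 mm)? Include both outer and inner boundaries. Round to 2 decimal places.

17.00 mm

At z = 1.92 mm: the 4×4.5 cube contributes its full rectangle (perimeter 17.00 mm); (rotated 10° about Z; rotation is an isometry so areas/perimeters/island counts are preserved). Overall, the cross-section is a single solid region. Total boundary length (outer) = 17.00 mm.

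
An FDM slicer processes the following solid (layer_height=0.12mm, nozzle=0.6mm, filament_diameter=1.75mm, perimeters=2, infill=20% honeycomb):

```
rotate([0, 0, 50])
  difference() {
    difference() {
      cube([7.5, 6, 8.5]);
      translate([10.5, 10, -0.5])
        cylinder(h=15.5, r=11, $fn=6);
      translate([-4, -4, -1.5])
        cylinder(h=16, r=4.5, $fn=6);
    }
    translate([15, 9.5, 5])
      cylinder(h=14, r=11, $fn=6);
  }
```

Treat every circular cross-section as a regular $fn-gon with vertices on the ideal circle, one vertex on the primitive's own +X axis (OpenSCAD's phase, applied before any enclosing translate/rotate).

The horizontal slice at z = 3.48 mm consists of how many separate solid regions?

1

At z = 3.48 mm: the cube is present — its section is the full 7.5×6 rectangle; the cylinder at (10.5, 10): section is a regular 6-gon, circumradius r=11; the r=4.5 cylinder at (-4, -4) contributes a regular 6-gon of circumradius 4.5; After the difference (first − rest): starting from the 7.5×6 cube, the r=11 cylinder at (10.5, 10) partially overlaps it — only the 22.63 mm² overlap (of its 314.37 mm²) is removed, clipping the outline; the r=4.5 cylinder at (-4, -4) misses the remaining region (no effect) — 1 connected region; the cylinder at (15, 9.5) is absent (z outside [5, 19]); Taking the first minus the rest: none of the subtracted shapes is present at this height, so the result so far is unchanged — 1 connected region; (whole slice rotated 50° about Z — lengths, areas and connectivity unchanged). The result has 1 disconnected region.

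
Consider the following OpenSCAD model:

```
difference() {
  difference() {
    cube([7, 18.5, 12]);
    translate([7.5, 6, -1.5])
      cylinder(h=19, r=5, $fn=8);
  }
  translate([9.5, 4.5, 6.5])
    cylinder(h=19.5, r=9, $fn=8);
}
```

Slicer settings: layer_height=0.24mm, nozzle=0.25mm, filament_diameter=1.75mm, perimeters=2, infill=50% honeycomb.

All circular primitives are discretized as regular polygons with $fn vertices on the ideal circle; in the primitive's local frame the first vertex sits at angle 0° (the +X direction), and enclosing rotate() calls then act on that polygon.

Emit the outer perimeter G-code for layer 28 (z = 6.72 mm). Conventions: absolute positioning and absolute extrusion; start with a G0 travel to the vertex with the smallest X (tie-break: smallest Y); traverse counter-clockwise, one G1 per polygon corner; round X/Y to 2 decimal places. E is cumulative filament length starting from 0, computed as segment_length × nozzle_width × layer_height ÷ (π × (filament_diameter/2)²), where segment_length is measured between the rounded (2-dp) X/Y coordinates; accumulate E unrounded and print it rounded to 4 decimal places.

At z = 6.72 mm: the cube is present — its section is the full 7×18.5 rectangle; the r=5 cylinder at (7.5, 6) gives a regular 8-gon of circumradius 5 (constant along its height); Subtracting the remaining from the first: starting from the 7×18.5 cube, the r=5 cylinder at (7.5, 6) partially overlaps it — only the 30.46 mm² overlap (of its 70.71 mm²) is removed, clipping the outline — 1 connected region; the r=9 cylinder at (9.5, 4.5) gives a regular 8-gon of circumradius 9 (constant along its height); Subtracting the remaining from the first: starting from the result so far, the r=9 cylinder at (9.5, 4.5) partially overlaps it — only the 30.67 mm² overlap (of its 229.10 mm²) is removed, clipping the outline — 1 connected region. The outline is a single polygon with 7 vertices. Extrusion per mm of travel: 0.25 × 0.24 / (π × 0.875²) = 0.024945. Accumulating E over each segment gives final E = 1.2431.

G0 X0.00 Y0.00 Z6.72
G1 X2.36 Y0.00 E0.0589
G1 X0.50 Y4.50 E0.1803
G1 X3.14 Y10.86 E0.3521
G1 X7.00 Y12.46 E0.4563
G1 X7.00 Y18.50 E0.6070
G1 X0.00 Y18.50 E0.7816
G1 X0.00 Y0.00 E1.2431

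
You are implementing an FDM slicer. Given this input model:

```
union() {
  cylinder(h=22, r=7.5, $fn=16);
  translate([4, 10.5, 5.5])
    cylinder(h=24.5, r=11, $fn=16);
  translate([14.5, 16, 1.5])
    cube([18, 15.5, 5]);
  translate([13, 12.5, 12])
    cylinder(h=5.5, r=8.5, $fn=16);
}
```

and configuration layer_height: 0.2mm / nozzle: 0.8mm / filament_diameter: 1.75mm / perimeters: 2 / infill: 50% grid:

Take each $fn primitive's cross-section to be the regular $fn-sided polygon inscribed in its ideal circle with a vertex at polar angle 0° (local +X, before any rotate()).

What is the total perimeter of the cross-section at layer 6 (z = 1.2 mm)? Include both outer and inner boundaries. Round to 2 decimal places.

46.82 mm

At z = 1.2 mm: the r=7.5 cylinder gives a regular 16-gon of circumradius 7.5 (constant along its height) (perimeter = 2·16·7.500·sin(180°/16) = 46.82 mm); the cylinder at (4, 10.5) is absent (z outside [5.5, 30]); the cube at (14.5, 16) is not intersected at this z (z outside [1.5, 6.5]); the cylinder at (13, 12.5) is not intersected at this z (z outside [12, 17.5]); Merging all regions: only the r=7.5 cylinder is present, so the union is just that shape — boundary = 46.82 mm. Overall, the cross-section is a single solid region. Total boundary length (outer) = 46.82 mm.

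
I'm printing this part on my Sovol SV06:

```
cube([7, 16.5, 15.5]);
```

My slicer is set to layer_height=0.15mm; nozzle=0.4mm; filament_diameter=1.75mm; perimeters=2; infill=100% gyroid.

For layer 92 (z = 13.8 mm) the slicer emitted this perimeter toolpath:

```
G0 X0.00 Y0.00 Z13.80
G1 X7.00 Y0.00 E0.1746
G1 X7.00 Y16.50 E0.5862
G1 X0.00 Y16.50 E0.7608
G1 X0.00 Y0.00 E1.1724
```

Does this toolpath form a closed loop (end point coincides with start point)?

Start point (G0): (0.00, 0.00). End point (last G1): the path returns to the start — closed.

yes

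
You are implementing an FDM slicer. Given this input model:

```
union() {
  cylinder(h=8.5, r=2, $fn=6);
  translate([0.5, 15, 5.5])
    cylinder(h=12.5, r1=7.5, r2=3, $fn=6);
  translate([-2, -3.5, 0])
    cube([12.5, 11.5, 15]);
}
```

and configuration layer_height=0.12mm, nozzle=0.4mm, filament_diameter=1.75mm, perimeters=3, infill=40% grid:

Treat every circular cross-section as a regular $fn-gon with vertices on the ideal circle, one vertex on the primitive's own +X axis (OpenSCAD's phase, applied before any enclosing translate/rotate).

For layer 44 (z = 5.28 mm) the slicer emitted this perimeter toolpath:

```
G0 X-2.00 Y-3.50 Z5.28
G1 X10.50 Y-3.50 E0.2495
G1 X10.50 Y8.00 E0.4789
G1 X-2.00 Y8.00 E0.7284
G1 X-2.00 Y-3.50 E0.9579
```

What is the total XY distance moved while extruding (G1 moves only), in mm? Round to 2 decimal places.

48.00 mm

Sum the Euclidean lengths of each G1 segment: total = 48.00 mm.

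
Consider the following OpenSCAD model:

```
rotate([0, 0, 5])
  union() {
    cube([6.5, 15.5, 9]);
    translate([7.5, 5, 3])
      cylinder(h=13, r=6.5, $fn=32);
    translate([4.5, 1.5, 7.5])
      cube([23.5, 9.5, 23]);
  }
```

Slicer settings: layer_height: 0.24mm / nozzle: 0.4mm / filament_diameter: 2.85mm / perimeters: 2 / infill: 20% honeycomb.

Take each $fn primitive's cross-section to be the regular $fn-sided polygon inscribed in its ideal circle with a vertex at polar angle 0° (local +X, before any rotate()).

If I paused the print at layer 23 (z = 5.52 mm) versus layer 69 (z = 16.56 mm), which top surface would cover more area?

layer 69 (z = 16.56 mm)

Layer 23 (z = 5.52): the cube (footprint 6.5×15.5) is included at this height (area 100.75 mm²); the r=6.5 cylinder at (7.5, 5) gives a regular 32-gon of circumradius 6.5 (constant along its height) (area = (32/2)·6.500²·sin(360°/32) = 131.88 mm²); the cube at (4.5, 1.5) is not intersected at this z (z outside [7.5, 30.5]); Merging all regions: the regions partially overlap — summed areas 232.63 mm² minus the doubly-counted overlap 50.32 mm² gives 182.31 mm² — area = 182.31 mm²; (rotated 5° about Z; rotation is an isometry so areas/perimeters/island counts are preserved). So its area = 182.31 mm². Layer 69 (z = 16.56): the cube is not intersected at this z (z outside [0, 9]); the cylinder at (7.5, 5) does not reach this height (z outside [3, 16]); the 23.5×9.5 cube at (4.5, 1.5) contributes its full rectangle (area 223.25 mm²); Merging all regions: only the 23.5×9.5 cube at (4.5, 1.5) is present, so the union is just that shape — area = 223.25 mm²; (whole slice rotated 5° about Z — lengths, areas and connectivity unchanged). So its area = 223.25 mm². Layer 69 is larger (223.25 vs 182.31 mm²).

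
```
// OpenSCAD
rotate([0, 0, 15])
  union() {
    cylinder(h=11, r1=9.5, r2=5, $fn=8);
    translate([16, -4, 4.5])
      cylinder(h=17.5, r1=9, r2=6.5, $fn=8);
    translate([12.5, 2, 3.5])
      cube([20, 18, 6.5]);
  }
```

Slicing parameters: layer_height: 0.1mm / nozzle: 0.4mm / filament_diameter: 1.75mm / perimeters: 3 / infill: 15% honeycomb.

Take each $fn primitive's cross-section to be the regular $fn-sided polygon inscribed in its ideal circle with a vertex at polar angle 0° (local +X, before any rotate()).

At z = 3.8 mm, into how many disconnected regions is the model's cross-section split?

At z = 3.8 mm: the cone contributes a regular 8-gon of circumradius 7.945 (interpolated between r1=9.5 and r2=5 at t=0.345); the cone at (16, -4) is absent (z outside [4.5, 22]); the 20×18 cube at (12.5, 2) contributes its full rectangle; Taking the union: the 2 present regions are separate (no shared area or edge), so areas and boundary lengths simply add and each stays a separate island — 2 connected regions; (rotated 15° about Z; rotation is an isometry so areas/perimeters/island counts are preserved). The result has 2 disconnected regions.

2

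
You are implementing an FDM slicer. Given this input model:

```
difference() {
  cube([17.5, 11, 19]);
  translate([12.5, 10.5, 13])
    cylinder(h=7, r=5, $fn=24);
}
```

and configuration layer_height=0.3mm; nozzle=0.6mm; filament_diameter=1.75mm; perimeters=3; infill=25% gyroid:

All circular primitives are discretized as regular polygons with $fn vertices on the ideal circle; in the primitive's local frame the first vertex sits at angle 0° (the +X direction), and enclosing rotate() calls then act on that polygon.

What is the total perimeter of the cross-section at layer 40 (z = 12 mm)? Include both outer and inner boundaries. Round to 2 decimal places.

57.00 mm

At z = 12 mm: the cube is present — its section is the full 17.5×11 rectangle (perimeter 57.00 mm); the cylinder at (12.5, 10.5) does not reach this height (z outside [13, 20]); After the difference (first − rest): none of the subtracted shapes is present at this height, so the 17.5×11 cube is unchanged — boundary = 57.00 mm. Overall, the cross-section is a single solid region. Total boundary length (outer) = 57.00 mm.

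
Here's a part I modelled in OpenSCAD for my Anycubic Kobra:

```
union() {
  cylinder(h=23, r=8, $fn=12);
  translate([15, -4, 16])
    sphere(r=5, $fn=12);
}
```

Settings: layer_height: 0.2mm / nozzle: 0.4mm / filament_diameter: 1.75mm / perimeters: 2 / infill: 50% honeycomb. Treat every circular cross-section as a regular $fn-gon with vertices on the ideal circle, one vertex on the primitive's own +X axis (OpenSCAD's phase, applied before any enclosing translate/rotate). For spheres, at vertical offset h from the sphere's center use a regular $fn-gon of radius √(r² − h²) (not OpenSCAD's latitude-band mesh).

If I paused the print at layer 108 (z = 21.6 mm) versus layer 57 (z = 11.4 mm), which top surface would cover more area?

Layer 108 (z = 21.6): the r=8 cylinder gives a regular 12-gon of circumradius 8 (constant along its height) (area = (12/2)·8.000²·sin(360°/12) = 192.00 mm²); the sphere at (15, -4) does not reach this height (|z−center|=5.600 > r=5); Combining (union): only the r=8 cylinder is present, so the union is just that shape — area = 192.00 mm². So its area = 192.00 mm². Layer 57 (z = 11.4): the r=8 cylinder gives a regular 12-gon of circumradius 8 (constant along its height) (area = (12/2)·8.000²·sin(360°/12) = 192.00 mm²); the r=5 sphere at (15, -4) slices to a regular 12-gon of circumradius 1.960 (√(r²−h²) with h=4.6 from center) (area = (12/2)·1.960²·sin(360°/12) = 11.52 mm²); Combining (union): the 2 present regions are separate (no shared area or edge), so areas and boundary lengths simply add and each stays a separate island — area = 203.52 mm². So its area = 203.52 mm². Layer 57 is larger (203.52 vs 192.00 mm²).

layer 57 (z = 11.4 mm)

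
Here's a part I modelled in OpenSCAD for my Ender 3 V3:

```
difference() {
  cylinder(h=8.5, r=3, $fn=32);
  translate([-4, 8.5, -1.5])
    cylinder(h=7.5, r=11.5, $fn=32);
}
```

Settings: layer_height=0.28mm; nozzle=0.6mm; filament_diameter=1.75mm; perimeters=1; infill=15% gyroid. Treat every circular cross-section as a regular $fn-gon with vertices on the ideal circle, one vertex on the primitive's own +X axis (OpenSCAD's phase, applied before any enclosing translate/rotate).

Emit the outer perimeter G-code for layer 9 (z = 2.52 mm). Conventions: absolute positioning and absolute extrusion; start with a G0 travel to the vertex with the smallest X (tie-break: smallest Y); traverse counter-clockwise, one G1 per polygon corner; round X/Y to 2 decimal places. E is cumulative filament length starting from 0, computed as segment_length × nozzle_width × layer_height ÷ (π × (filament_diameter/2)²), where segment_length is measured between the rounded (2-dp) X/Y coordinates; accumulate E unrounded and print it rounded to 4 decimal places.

At z = 2.52 mm: the cylinder: section is a regular 32-gon, circumradius r=3; the r=11.5 cylinder at (-4, 8.5) gives a regular 32-gon of circumradius 11.5 (constant along its height); Subtracting the remaining from the first: starting from the r=3 cylinder, the r=11.5 cylinder at (-4, 8.5) partially overlaps it — only the 25.01 mm² overlap (of its 412.81 mm²) is removed, clipping the outline — 1 connected region. The outline is a single polygon with 13 vertices. Extrusion per mm of travel: 0.6 × 0.28 / (π × 0.875²) = 0.069846. Accumulating E over each segment gives final E = 0.7184.

G0 X-1.36 Y-2.66 Z2.52
G1 X-1.15 Y-2.77 E0.0166
G1 X-0.59 Y-2.94 E0.0574
G1 X0.00 Y-3.00 E0.0989
G1 X0.59 Y-2.94 E0.1403
G1 X1.15 Y-2.77 E0.1812
G1 X1.67 Y-2.49 E0.2224
G1 X2.12 Y-2.12 E0.2631
G1 X2.49 Y-1.67 E0.3038
G1 X2.77 Y-1.15 E0.3450
G1 X2.93 Y-0.62 E0.3837
G1 X2.39 Y-1.06 E0.4324
G1 X0.40 Y-2.12 E0.5898
G1 X-1.36 Y-2.66 E0.7184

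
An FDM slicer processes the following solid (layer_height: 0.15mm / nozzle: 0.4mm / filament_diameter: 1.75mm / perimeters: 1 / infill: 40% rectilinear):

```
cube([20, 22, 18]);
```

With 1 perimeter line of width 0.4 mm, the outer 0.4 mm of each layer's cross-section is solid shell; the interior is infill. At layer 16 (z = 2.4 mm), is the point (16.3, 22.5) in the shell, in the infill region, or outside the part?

outside

At z = 2.4 mm: the cube is present — its section is the full 20×22 rectangle. Overall, the cross-section is a single solid region. The nearest boundary edge runs (20.00, 22.00)→(0.00, 22.00); distance from the point to it = 0.50 mm. The point is not inside any of the regions above, so it lies outside the cross-section (0.50 mm from the nearest boundary).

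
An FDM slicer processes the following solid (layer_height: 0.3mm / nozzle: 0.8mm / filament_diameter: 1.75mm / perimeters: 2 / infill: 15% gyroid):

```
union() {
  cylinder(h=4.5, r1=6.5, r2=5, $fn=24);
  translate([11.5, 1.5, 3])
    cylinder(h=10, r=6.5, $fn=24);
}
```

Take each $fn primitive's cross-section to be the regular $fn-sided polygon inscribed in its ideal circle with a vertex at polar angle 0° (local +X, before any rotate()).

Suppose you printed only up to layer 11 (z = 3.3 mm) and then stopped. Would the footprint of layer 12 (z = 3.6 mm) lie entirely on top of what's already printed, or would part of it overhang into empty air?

entirely on top

Compare the two slices. At z = 3.3: the cone contributes a regular 24-gon of circumradius 5.400 (interpolated between r1=6.5 and r2=5 at t=0.733) (area = (24/2)·5.400²·sin(360°/24) = 90.57 mm²); the r=6.5 cylinder at (11.5, 1.5) contributes a regular 24-gon of circumradius 6.5 (area = (24/2)·6.500²·sin(360°/24) = 131.22 mm²); Merging all regions: the regions partially overlap — summed areas 221.79 mm² minus the doubly-counted overlap 0.38 mm² gives 221.40 mm² — area = 221.40 mm². At z = 3.6: the cone contributes a regular 24-gon of circumradius 5.300 (interpolated between r1=6.5 and r2=5 at t=0.800) (area = (24/2)·5.300²·sin(360°/24) = 87.24 mm²); the cylinder at (11.5, 1.5): section is a regular 24-gon, circumradius r=6.5 (area = (24/2)·6.500²·sin(360°/24) = 131.22 mm²); Merging all regions: the regions partially overlap — summed areas 218.46 mm² minus the doubly-counted overlap 0.17 mm² gives 218.29 mm² — area = 218.29 mm². Checking containment: the cross-section at z = 3.6 is a subset of the cross-section at z = 3.3.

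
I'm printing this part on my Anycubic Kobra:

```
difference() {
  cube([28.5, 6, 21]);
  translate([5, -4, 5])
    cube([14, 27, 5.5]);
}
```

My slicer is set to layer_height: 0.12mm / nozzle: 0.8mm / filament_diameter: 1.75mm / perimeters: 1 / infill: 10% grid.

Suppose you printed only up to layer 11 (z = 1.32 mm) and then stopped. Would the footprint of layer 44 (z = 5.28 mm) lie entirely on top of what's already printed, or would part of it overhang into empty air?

entirely on top

Compare the two slices. At z = 1.32: the cube (footprint 28.5×6) is included at this height (area 171.00 mm²); the cube at (5, -4) is absent (z outside [5, 10.5]); Taking the first minus the rest: none of the subtracted shapes is present at this height, so the 28.5×6 cube is unchanged — area = 171.00 mm². At z = 5.28: the 28.5×6 cube contributes its full rectangle (area 171.00 mm²); the 14×27 cube at (5, -4) contributes its full rectangle (area 378.00 mm²); Taking the first minus the rest: starting from the 28.5×6 cube (171.00 mm²), the 14×27 cube at (5, -4) partially overlaps it — only the 84.00 mm² overlap (of its 378.00 mm²) is removed, clipping the outline — area = 87.00 mm². Checking containment: the cross-section at z = 5.28 is a subset of the cross-section at z = 1.32.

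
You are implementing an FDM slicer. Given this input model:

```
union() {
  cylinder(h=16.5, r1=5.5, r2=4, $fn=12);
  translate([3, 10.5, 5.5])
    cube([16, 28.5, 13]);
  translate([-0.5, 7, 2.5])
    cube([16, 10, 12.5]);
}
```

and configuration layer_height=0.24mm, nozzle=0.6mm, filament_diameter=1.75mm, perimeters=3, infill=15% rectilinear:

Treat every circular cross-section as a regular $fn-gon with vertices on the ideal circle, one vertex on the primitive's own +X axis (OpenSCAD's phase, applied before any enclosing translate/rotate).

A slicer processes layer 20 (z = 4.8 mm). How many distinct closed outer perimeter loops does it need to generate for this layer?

2

At z = 4.8 mm: the cone (r1=5.5→r2=4) has section circumradius 5.064 here — a regular 12-gon; the cube at (3, 10.5) is not intersected at this z (z outside [5.5, 18.5]); the 16×10 cube at (-0.5, 7) contributes its full rectangle; Taking the union: the 2 present regions are separate (no shared area or edge), so areas and boundary lengths simply add and each stays a separate island — 2 connected regions. The result has 2 disconnected regions.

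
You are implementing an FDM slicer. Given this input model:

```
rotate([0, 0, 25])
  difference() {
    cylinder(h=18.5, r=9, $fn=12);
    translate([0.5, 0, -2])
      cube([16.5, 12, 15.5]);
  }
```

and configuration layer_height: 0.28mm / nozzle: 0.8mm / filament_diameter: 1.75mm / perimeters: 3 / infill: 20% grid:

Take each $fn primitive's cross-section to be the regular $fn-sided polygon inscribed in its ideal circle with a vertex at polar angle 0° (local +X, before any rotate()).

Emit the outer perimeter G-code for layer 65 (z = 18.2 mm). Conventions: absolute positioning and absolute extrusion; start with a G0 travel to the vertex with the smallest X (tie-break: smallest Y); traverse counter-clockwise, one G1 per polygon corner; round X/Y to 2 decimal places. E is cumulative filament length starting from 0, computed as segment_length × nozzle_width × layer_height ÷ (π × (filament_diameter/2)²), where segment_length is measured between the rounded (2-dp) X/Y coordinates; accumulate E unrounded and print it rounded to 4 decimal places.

At z = 18.2 mm: the r=9 cylinder gives a regular 12-gon of circumradius 9 (constant along its height); the cube at (0.5, 0) is absent (z outside [-2, 13.5]); Taking the first minus the rest: none of the subtracted shapes is present at this height, so the r=9 cylinder is unchanged — 1 connected region; (rotated 25° about Z; rotation is an isometry so areas/perimeters/island counts are preserved). The outline is a single polygon with 12 vertices. Extrusion per mm of travel: 0.8 × 0.28 / (π × 0.875²) = 0.093128. Accumulating E over each segment gives final E = 5.2067.

G0 X-8.97 Y0.78 Z18.20
G1 X-8.16 Y-3.80 E0.4331
G1 X-5.16 Y-7.37 E0.8674
G1 X-0.78 Y-8.97 E1.3017
G1 X3.80 Y-8.16 E1.7348
G1 X7.37 Y-5.16 E2.1691
G1 X8.97 Y-0.78 E2.6034
G1 X8.16 Y3.80 E3.0365
G1 X5.16 Y7.37 E3.4708
G1 X0.78 Y8.97 E3.9051
G1 X-3.80 Y8.16 E4.3382
G1 X-7.37 Y5.16 E4.7725
G1 X-8.97 Y0.78 E5.2067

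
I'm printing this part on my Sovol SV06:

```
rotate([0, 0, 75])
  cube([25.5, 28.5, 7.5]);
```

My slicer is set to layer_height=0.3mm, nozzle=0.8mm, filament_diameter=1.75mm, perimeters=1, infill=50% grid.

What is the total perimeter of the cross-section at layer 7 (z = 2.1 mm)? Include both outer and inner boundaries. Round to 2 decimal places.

108.00 mm

At z = 2.1 mm: the cube is present — its section is the full 25.5×28.5 rectangle (perimeter 108.00 mm); (whole slice rotated 75° about Z — lengths, areas and connectivity unchanged). Overall, the cross-section is a single solid region. Total boundary length (outer) = 108.00 mm.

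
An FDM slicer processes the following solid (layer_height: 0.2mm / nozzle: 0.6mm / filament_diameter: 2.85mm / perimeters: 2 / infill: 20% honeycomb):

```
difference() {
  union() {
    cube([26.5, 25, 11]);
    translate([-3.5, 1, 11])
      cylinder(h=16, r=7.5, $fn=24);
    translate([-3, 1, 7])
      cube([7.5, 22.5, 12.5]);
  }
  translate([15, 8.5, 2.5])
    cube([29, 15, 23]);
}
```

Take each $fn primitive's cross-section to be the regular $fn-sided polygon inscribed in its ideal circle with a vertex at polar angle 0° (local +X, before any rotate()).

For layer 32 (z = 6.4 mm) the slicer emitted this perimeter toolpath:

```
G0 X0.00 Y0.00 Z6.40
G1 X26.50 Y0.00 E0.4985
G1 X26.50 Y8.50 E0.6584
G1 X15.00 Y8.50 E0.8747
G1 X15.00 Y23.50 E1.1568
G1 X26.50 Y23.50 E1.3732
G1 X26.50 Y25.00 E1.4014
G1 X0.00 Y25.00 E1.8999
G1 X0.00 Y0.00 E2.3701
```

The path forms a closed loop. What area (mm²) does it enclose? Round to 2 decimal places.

Apply the shoelace formula to the sequence of (X, Y) vertices; enclosed area = 490.00 mm².

490.00 mm²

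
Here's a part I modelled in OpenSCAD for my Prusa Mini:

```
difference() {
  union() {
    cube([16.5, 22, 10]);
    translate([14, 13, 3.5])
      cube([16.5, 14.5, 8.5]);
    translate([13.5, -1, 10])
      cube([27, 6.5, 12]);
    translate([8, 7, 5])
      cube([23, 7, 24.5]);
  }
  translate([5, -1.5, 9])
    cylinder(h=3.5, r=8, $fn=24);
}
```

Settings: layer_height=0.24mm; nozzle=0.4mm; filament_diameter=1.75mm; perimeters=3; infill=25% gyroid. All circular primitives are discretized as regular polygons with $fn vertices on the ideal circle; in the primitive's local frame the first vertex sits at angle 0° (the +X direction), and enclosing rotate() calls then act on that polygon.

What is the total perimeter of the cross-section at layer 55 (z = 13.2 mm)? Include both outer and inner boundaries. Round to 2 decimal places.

127.00 mm

At z = 13.2 mm: the cube is absent (z outside [0, 10]); the cube at (14, 13) is not intersected at this z (z outside [3.5, 12]); the cube at (13.5, -1) is present — its section is the full 27×6.5 rectangle (perimeter 67.00 mm); the cube at (8, 7) (footprint 23×7) is included at this height (perimeter 60.00 mm); Combining (union): the 2 present regions are separate (no shared area or edge), so areas and boundary lengths simply add and each stays a separate island — boundary = 127.00 mm; the cylinder at (5, -1.5) does not reach this height (z outside [9, 12.5]); Subtracting the remaining from the first: none of the subtracted shapes is present at this height, so the result so far is unchanged — boundary = 127.00 mm. Overall, the cross-section has 2 separate islands. Total boundary length (outer) = 127.00 mm.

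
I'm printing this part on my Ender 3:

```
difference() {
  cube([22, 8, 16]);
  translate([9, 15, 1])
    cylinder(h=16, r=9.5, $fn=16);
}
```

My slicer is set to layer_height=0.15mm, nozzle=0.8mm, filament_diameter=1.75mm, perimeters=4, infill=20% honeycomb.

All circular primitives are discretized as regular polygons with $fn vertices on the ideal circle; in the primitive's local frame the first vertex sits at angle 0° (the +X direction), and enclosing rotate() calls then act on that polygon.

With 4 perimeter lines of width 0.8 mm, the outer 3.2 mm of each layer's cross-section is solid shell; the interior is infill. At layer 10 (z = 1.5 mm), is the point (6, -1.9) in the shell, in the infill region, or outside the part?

At z = 1.5 mm: the 22×8 cube contributes its full rectangle; the cylinder at (9, 15): section is a regular 16-gon, circumradius r=9.5; Subtracting the remaining from the first: starting from the 22×8 cube, the r=9.5 cylinder at (9, 15) partially overlaps it — only the 20.27 mm² overlap (of its 276.30 mm²) is removed, clipping the outline — 1 connected region. Overall, the cross-section is a single solid region. The nearest boundary edge runs (22.00, 0.00)→(0.00, 0.00); distance from the point to it = 1.90 mm. The point is not inside any of the regions above, so it lies outside the cross-section (1.90 mm from the nearest boundary).

outside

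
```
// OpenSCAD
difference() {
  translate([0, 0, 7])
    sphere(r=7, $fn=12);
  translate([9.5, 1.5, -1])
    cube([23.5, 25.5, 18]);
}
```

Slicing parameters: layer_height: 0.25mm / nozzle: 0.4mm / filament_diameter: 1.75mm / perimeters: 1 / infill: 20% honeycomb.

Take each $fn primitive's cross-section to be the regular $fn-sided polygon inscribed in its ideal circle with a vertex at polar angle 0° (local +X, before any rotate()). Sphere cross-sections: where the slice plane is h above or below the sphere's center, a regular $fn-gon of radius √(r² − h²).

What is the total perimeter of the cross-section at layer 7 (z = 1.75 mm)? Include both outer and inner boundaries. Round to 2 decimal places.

28.76 mm

At z = 1.75 mm: the r=7 sphere contributes a regular 12-gon of circumradius √(7²−5.25²) = 4.630 (perimeter = 2·12·4.630·sin(180°/12) = 28.76 mm); the cube at (9.5, 1.5) is present — its section is the full 23.5×25.5 rectangle (perimeter 98.00 mm); After the difference (first − rest): starting from the r=7 sphere, the 23.5×25.5 cube at (9.5, 1.5) misses the remaining region (no effect) — boundary = 28.76 mm. Overall, the cross-section is a single solid region. Total boundary length (outer) = 28.76 mm.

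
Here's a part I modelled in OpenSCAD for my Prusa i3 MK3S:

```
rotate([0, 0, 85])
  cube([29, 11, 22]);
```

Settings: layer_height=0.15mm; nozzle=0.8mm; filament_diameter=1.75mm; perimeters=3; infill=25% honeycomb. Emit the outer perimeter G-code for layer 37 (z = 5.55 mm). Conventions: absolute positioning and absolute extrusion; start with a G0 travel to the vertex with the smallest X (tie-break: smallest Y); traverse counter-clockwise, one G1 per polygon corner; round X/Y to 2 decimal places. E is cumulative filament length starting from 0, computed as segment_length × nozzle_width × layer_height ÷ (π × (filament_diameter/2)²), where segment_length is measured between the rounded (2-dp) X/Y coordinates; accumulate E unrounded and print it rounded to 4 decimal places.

At z = 5.55 mm: the 29×11 cube contributes its full rectangle; (rotated 85° about Z; rotation is an isometry so areas/perimeters/island counts are preserved). The outline is a single polygon with 4 vertices. Extrusion per mm of travel: 0.8 × 0.15 / (π × 0.875²) = 0.049890. Accumulating E over each segment gives final E = 3.9915.

G0 X-10.96 Y0.96 Z5.55
G1 X0.00 Y0.00 E0.5489
G1 X2.53 Y28.89 E1.9957
G1 X-8.43 Y29.85 E2.5446
G1 X-10.96 Y0.96 E3.9915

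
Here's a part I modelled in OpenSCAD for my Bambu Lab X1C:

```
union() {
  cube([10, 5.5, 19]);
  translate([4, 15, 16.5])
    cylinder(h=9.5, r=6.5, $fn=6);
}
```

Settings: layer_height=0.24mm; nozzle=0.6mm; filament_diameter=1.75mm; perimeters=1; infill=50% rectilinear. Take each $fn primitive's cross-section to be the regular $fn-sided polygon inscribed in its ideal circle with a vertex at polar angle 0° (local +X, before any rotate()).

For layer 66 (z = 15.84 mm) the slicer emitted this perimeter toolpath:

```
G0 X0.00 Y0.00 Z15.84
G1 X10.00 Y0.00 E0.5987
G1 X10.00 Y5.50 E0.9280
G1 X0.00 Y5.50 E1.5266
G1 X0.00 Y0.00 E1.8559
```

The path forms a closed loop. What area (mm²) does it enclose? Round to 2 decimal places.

Apply the shoelace formula to the sequence of (X, Y) vertices; enclosed area = 55.00 mm².

55.00 mm²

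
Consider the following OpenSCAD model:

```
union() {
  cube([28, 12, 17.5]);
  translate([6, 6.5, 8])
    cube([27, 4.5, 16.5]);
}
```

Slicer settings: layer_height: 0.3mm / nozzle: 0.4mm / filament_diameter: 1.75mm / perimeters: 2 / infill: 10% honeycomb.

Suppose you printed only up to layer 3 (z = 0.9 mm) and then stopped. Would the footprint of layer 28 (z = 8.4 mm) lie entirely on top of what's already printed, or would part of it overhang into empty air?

Compare the two slices. At z = 0.9: the cube is present — its section is the full 28×12 rectangle (area 336.00 mm²); the cube at (6, 6.5) does not reach this height (z outside [8, 24.5]); Merging all regions: only the 28×12 cube is present, so the union is just that shape — area = 336.00 mm². At z = 8.4: the 28×12 cube contributes its full rectangle (area 336.00 mm²); the cube at (6, 6.5) is present — its section is the full 27×4.5 rectangle (area 121.50 mm²); Taking the union: the regions partially overlap — summed areas 457.50 mm² minus the doubly-counted overlap 99.00 mm² gives 358.50 mm² — area = 358.50 mm². Checking containment: at z = 8.4 the cross-section extends beyond the z = 0.9 cross-section by about 22.50 mm².

part overhangs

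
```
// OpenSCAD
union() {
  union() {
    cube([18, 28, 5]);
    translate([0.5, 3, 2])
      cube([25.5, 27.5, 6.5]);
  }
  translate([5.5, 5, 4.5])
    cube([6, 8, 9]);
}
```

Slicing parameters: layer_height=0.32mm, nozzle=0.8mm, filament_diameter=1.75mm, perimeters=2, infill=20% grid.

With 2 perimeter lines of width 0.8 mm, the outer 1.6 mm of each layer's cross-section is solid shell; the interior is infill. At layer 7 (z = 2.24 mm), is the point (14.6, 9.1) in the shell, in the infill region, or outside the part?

infill

At z = 2.24 mm: the cube is present — its section is the full 18×28 rectangle; the 25.5×27.5 cube at (0.5, 3) contributes its full rectangle; Combining (union): the regions partially overlap (shared area 437.50 mm²), so overlapping operands fuse into one piece — 1 connected region; the cube at (5.5, 5) does not reach this height (z outside [4.5, 13.5]); Merging all regions: only the result so far is present, so the union is just that shape — 1 connected region. Overall, the cross-section is a single solid region. The nearest boundary edge runs (26.00, 3.00)→(18.00, 3.00); distance from the point to it = 6.98 mm. The point is inside the cross-section and 6.98 mm from the nearest boundary — more than the 1.6 mm shell width (2 × 0.8), so it's in the infill interior.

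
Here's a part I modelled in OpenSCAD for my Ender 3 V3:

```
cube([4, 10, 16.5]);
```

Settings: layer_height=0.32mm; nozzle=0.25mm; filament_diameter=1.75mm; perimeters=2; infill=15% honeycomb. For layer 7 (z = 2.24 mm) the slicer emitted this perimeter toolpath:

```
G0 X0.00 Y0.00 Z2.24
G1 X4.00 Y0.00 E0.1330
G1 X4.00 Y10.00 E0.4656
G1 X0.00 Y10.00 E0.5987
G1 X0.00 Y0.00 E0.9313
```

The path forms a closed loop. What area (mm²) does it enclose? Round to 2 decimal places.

Apply the shoelace formula to the sequence of (X, Y) vertices; enclosed area = 40.00 mm².

40.00 mm²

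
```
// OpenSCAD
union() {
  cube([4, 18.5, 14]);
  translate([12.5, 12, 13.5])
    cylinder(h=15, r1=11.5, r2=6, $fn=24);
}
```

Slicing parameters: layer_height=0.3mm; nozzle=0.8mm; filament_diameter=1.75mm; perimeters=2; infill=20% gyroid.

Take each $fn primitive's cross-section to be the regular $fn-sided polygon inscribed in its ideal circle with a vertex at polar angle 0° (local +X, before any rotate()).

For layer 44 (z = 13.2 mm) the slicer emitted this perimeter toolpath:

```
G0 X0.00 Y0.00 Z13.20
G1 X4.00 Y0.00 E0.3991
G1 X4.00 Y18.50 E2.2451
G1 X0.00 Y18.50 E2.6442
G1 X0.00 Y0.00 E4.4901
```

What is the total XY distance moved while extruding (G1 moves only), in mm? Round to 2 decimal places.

Sum the Euclidean lengths of each G1 segment: total = 45.00 mm.

45.00 mm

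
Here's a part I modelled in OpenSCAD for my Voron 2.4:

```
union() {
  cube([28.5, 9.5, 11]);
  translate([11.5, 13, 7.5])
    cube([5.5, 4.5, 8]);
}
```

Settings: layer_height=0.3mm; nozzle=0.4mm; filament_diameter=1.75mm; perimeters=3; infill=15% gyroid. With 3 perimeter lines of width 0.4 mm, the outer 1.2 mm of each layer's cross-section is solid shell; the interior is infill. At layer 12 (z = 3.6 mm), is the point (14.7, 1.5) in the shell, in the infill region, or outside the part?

infill

At z = 3.6 mm: the cube (footprint 28.5×9.5) is included at this height; the cube at (11.5, 13) is absent (z outside [7.5, 15.5]); Combining (union): only the 28.5×9.5 cube is present, so the union is just that shape — 1 connected region. Overall, the cross-section is a single solid region. The nearest boundary edge runs (0.00, 0.00)→(28.50, 0.00); distance from the point to it = 1.50 mm. The point is inside the cross-section and 1.50 mm from the nearest boundary — more than the 1.2 mm shell width (3 × 0.4), so it's in the infill interior.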